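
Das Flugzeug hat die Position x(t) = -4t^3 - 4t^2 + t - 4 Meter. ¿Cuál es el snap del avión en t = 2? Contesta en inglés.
To solve this, we need to take 4 derivatives of our position equation x(t) = -4·t^3 - 4·t^2 + t - 4. The derivative of position gives velocity: v(t) = -12·t^2 - 8·t + 1. Differentiating velocity, we get acceleration: a(t) = -24·t - 8. The derivative of acceleration gives jerk: j(t) = -24. Differentiating jerk, we get snap: s(t) = 0. From the given snap equation s(t) = 0, we substitute t = 2 to get s = 0.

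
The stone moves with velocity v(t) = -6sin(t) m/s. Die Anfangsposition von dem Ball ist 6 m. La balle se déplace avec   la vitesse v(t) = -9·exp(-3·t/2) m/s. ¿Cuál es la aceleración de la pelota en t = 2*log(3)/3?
Partiendo de la velocidad v(t) = -9·exp(-3·t/2), tomamos 1 derivada. La derivada de la velocidad da la aceleración: a(t) = 27·exp(-3·t/2)/2. De la ecuación de la aceleración a(t) = 27·exp(-3·t/2)/2, sustituimos t = 2*log(3)/3 para obtener a = 9/2.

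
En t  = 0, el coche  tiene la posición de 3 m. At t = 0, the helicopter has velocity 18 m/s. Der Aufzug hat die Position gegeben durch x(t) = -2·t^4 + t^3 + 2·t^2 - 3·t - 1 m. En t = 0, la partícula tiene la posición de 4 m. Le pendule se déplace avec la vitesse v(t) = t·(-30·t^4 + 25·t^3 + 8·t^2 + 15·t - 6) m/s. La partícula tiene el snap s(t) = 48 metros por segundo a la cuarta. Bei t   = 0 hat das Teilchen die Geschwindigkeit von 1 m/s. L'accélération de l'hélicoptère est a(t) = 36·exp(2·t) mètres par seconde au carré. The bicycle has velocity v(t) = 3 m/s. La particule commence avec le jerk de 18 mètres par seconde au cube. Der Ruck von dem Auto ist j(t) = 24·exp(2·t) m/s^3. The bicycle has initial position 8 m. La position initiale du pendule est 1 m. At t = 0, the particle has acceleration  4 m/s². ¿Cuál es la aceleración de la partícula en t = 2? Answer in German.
Um dies zu lösen, müssen wir 2 Integrale unserer Gleichung für den Snap s(t) = 48 finden. Das Integral von dem Snap ist der Ruck. Mit j(0) = 18 erhalten wir j(t) = 48·t + 18. Mit ∫j(t)dt und Anwendung von a(0) = 4, finden wir a(t) = 24·t^2 + 18·t + 4. Wir haben die Beschleunigung a(t) = 24·t^2 + 18·t + 4. Durch Einsetzen von t = 2: a(2) = 136.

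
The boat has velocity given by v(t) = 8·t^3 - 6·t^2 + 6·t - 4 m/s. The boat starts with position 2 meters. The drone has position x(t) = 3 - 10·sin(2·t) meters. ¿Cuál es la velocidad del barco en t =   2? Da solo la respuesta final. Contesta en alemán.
Bei t = 2, v = 48.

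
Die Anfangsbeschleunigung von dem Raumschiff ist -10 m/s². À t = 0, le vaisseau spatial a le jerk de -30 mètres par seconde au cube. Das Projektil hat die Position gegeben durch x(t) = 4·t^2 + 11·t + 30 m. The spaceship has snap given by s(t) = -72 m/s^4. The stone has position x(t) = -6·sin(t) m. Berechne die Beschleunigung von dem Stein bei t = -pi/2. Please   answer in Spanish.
Para resolver esto, necesitamos tomar 2 derivadas de nuestra ecuación de la posición x(t) = -6·sin(t). Tomando d/dt de x(t), encontramos v(t) = -6·cos(t). Derivando la velocidad, obtenemos la aceleración: a(t) = 6·sin(t). De la ecuación de la aceleración a(t) = 6·sin(t), sustituimos t = -pi/2 para obtener a = -6.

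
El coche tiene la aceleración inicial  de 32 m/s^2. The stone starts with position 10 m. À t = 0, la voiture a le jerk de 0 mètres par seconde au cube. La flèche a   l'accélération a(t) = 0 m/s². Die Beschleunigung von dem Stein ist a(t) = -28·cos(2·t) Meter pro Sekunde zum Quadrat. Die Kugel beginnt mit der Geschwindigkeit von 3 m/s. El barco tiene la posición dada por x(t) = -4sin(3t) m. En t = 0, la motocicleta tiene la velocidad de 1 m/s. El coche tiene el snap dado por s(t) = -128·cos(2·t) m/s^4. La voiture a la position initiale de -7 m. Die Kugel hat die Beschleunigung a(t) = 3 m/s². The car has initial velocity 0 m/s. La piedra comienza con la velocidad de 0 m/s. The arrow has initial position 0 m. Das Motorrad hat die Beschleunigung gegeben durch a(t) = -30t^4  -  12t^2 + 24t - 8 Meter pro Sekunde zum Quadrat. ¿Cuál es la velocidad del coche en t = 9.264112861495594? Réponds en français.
Pour résoudre ceci, nous devons prendre 3 intégrales de notre équation du snap s(t) = -128·cos(2·t). L'intégrale du snap est le jerk. En utilisant j(0) = 0, nous obtenons j(t) = -64·sin(2·t). En intégrant le jerk et en utilisant la condition initiale a(0) = 32, nous obtenons a(t) = 32·cos(2·t). L'intégrale de l'accélération, avec v(0) = 0, donne la vitesse: v(t) = 16·sin(2·t). Nous avons la vitesse v(t) = 16·sin(2·t). En substituant t = 9.264112861495594: v(9.264112861495594) = -5.05326325626816.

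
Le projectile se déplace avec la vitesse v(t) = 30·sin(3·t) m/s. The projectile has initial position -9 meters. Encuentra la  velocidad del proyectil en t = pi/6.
De la ecuación de la velocidad v(t) = 30·sin(3·t), sustituimos t = pi/6 para obtener v = 30.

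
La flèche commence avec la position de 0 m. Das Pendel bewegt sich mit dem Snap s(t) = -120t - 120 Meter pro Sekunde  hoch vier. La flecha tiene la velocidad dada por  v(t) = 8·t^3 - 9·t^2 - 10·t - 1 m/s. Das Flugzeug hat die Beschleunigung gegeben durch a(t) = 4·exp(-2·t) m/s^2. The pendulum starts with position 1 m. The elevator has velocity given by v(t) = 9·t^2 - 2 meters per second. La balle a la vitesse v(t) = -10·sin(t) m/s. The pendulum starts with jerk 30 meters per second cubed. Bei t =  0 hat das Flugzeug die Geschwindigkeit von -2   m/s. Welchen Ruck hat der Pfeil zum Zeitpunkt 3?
Um dies zu lösen, müssen wir 2 Ableitungen unserer Gleichung für die Geschwindigkeit v(t) = 8·t^3 - 9·t^2 - 10·t - 1 nehmen. Durch Ableiten von der Geschwindigkeit erhalten wir die Beschleunigung: a(t) = 24·t^2 - 18·t - 10. Mit d/dt von a(t) finden wir j(t) = 48·t - 18. Mit j(t) = 48·t - 18 und Einsetzen von t = 3, finden wir j = 126.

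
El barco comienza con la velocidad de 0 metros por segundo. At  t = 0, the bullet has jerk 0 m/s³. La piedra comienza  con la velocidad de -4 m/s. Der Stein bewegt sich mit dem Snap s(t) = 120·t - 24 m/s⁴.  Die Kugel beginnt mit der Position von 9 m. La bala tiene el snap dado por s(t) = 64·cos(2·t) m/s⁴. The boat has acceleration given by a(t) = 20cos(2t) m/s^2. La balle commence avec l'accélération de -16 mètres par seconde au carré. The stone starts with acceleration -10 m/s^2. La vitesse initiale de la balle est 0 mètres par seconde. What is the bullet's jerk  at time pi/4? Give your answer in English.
Starting from snap s(t) = 64·cos(2·t), we take 1 antiderivative. The integral of snap, with j(0) = 0, gives jerk: j(t) = 32·sin(2·t). We have jerk j(t) = 32·sin(2·t). Substituting t = pi/4: j(pi/4) = 32.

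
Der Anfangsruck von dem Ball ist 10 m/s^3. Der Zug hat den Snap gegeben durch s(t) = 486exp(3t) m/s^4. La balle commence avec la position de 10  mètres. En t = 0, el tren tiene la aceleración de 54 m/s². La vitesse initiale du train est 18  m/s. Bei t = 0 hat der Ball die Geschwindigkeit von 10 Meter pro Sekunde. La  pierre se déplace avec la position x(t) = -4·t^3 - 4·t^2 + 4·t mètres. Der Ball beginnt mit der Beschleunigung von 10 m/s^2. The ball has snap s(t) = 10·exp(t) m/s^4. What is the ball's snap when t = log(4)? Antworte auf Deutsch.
Mit s(t) = 10·exp(t) und Einsetzen von t = log(4), finden wir s = 40.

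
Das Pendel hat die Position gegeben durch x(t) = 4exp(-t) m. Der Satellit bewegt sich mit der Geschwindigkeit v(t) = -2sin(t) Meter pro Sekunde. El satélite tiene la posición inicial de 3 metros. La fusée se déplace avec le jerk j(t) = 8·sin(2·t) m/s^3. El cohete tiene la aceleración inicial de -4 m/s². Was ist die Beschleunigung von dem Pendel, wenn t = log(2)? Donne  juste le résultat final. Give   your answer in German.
a(log(2)) = 2.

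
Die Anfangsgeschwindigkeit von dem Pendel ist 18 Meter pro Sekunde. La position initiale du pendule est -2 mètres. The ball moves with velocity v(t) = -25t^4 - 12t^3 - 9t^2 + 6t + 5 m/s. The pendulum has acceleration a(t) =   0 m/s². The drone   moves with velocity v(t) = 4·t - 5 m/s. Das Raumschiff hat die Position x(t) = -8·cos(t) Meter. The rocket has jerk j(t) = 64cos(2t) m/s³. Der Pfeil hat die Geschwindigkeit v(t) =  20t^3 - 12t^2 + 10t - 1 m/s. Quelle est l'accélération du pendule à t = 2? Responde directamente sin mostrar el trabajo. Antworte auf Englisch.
a(2) = 0.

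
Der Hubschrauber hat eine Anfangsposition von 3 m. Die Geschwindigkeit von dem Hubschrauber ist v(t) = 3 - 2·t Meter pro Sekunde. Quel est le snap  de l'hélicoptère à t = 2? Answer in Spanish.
Debemos derivar nuestra ecuación de la velocidad v(t) = 3 - 2·t 3 veces. La derivada de la velocidad da la aceleración: a(t) = -2. La derivada de la aceleración da la sacudida: j(t) = 0. Derivando la sacudida, obtenemos el snap: s(t) = 0. Usando s(t) = 0 y sustituyendo t = 2, encontramos s = 0.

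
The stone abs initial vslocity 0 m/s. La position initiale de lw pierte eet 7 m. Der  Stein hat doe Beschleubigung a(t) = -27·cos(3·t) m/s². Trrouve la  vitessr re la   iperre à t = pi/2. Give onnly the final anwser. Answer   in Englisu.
v(pi/2) = 9.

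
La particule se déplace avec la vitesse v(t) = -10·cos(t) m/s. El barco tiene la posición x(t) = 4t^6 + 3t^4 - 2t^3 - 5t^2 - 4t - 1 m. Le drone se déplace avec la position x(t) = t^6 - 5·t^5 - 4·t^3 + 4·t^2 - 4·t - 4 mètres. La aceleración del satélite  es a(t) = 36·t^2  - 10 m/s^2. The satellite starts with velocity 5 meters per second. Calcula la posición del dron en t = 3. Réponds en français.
Nous avons la position x(t) = t^6 - 5·t^5 - 4·t^3 + 4·t^2 - 4·t - 4. En substituant t = 3: x(3) = -574.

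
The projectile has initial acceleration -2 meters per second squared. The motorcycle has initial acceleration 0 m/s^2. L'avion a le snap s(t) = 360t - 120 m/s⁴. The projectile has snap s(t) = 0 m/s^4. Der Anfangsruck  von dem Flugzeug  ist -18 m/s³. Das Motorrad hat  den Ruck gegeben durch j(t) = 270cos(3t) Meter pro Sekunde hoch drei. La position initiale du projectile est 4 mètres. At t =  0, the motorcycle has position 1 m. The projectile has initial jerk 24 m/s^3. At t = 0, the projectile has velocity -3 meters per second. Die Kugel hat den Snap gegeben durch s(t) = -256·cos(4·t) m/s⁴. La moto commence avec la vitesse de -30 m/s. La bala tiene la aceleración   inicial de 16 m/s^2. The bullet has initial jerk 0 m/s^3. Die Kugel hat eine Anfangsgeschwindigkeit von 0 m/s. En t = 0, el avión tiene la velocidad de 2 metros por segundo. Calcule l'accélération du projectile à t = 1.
Pour résoudre ceci, nous devons prendre 2 intégrales de notre équation du snap s(t) = 0. En intégrant le snap et en utilisant la condition initiale j(0) = 24, nous obtenons j(t) = 24. En prenant ∫j(t)dt et en appliquant a(0) = -2, nous trouvons a(t) = 24·t - 2. Nous avons l'accélération a(t) = 24·t - 2. En substituant t = 1: a(1) = 22.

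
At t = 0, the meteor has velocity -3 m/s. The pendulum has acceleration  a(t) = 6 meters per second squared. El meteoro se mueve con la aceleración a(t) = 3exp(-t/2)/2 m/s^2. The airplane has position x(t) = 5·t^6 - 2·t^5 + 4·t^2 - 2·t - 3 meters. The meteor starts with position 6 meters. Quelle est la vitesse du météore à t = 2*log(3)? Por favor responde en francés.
Pour résoudre ceci, nous devons prendre 1 intégrale de notre équation de l'accélération a(t) = 3·exp(-t/2)/2. En prenant ∫a(t)dt et en appliquant v(0) = -3, nous trouvons v(t) = -3·exp(-t/2). En utilisant v(t) = -3·exp(-t/2) et en substituant t = 2*log(3), nous trouvons v = -1.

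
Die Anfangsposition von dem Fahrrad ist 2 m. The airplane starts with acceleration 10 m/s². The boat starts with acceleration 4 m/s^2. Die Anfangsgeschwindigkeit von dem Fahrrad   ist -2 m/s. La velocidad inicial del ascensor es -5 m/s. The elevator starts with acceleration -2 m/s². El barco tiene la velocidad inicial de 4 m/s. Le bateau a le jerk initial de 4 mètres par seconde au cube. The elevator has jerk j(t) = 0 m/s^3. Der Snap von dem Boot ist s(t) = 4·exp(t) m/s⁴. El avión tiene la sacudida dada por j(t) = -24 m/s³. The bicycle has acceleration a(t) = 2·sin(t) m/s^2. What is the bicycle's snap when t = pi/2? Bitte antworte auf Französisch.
Nous devons dériver notre équation de l'accélération a(t) = 2·sin(t) 2 fois. En prenant d/dt de a(t), nous trouvons j(t) = 2·cos(t). En dérivant le jerk, nous obtenons le snap: s(t) = -2·sin(t). En utilisant s(t) = -2·sin(t) et en substituant t = pi/2, nous trouvons s = -2.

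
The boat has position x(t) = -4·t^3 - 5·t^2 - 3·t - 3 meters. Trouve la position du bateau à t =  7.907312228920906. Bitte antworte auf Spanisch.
De la ecuación de la posición x(t) = -4·t^3 - 5·t^2 - 3·t - 3, sustituimos t = 7.907312228920906 para obtener x = -2316.98721499430.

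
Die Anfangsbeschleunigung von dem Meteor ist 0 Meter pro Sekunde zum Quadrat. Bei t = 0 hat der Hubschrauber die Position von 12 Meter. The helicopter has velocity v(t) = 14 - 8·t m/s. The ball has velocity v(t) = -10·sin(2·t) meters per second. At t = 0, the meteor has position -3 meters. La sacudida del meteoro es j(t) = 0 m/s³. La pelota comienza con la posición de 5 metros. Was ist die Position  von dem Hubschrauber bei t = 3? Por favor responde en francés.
Nous devons trouver l'intégrale de notre équation de la vitesse v(t) = 14 - 8·t 1 fois. En intégrant la vitesse et en utilisant la condition initiale x(0) = 12, nous obtenons x(t) = -4·t^2 + 14·t + 12. En utilisant x(t) = -4·t^2 + 14·t + 12 et en substituant t = 3, nous trouvons x = 18.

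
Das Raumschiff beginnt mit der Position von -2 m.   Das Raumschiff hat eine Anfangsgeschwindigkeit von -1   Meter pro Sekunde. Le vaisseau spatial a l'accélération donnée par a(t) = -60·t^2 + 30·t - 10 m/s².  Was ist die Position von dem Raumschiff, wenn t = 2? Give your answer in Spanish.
Debemos encontrar la integral de nuestra ecuación de la aceleración a(t) = -60·t^2 + 30·t - 10 2 veces. Tomando ∫a(t)dt y aplicando v(0) = -1, encontramos v(t) = -20·t^3 + 15·t^2 - 10·t - 1. Tomando ∫v(t)dt y aplicando x(0) = -2, encontramos x(t) = -5·t^4 + 5·t^3 - 5·t^2 - t - 2. Usando x(t) = -5·t^4 + 5·t^3 - 5·t^2 - t - 2 y sustituyendo t = 2, encontramos x = -64.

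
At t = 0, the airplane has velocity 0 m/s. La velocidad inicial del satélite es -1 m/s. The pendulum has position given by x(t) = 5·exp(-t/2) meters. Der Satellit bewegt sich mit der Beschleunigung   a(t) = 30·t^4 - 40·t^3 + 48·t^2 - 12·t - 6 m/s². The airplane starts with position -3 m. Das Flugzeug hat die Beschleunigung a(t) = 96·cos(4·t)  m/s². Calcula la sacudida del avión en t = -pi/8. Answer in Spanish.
Para resolver esto, necesitamos tomar 1 derivada de nuestra ecuación de la aceleración a(t) = 96·cos(4·t). Derivando la aceleración, obtenemos la sacudida: j(t) = -384·sin(4·t). Tenemos la sacudida j(t) = -384·sin(4·t). Sustituyendo t = -pi/8: j(-pi/8) = 384.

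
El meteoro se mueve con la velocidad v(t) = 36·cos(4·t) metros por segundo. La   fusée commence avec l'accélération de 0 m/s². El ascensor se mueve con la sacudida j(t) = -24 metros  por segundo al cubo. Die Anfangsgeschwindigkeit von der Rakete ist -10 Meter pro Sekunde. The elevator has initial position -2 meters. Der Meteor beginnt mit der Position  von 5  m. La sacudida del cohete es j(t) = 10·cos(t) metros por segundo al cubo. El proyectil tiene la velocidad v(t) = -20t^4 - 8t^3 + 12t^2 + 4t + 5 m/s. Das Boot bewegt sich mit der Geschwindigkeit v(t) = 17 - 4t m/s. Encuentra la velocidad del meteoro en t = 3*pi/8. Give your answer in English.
From the given velocity equation v(t) = 36·cos(4·t), we substitute t = 3*pi/8 to get v = 0.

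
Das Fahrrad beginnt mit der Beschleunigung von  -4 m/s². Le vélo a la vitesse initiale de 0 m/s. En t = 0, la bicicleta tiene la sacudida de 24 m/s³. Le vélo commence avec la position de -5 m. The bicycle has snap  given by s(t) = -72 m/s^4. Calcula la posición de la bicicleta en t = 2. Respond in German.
Um dies zu lösen, müssen wir 4 Stammfunktionen unserer Gleichung für den Snap s(t) = -72 finden. Die Stammfunktion von dem Snap ist der Ruck. Mit j(0) = 24 erhalten wir j(t) = 24 - 72·t. Durch Integration von dem Ruck und Verwendung der Anfangsbedingung a(0) = -4, erhalten wir a(t) = -36·t^2 + 24·t - 4. Mit ∫a(t)dt und Anwendung von v(0) = 0, finden wir v(t) = 4·t·(-3·t^2 + 3·t - 1). Mit ∫v(t)dt und Anwendung von x(0) = -5, finden wir x(t) = -3·t^4 + 4·t^3 - 2·t^2 - 5. Wir haben die Position x(t) = -3·t^4 + 4·t^3 - 2·t^2 - 5. Durch Einsetzen von t = 2: x(2) = -29.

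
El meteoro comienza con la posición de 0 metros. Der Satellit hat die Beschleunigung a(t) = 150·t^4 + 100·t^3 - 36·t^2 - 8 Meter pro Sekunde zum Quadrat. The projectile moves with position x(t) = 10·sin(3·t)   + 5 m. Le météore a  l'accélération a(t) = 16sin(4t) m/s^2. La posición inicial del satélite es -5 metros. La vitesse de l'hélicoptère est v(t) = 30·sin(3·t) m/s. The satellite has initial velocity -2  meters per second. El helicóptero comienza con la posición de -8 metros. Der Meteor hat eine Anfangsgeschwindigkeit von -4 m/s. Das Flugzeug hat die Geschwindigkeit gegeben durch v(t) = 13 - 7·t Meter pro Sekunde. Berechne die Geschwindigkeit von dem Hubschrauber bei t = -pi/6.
Wir haben die Geschwindigkeit v(t) = 30·sin(3·t). Durch Einsetzen von t = -pi/6: v(-pi/6) = -30.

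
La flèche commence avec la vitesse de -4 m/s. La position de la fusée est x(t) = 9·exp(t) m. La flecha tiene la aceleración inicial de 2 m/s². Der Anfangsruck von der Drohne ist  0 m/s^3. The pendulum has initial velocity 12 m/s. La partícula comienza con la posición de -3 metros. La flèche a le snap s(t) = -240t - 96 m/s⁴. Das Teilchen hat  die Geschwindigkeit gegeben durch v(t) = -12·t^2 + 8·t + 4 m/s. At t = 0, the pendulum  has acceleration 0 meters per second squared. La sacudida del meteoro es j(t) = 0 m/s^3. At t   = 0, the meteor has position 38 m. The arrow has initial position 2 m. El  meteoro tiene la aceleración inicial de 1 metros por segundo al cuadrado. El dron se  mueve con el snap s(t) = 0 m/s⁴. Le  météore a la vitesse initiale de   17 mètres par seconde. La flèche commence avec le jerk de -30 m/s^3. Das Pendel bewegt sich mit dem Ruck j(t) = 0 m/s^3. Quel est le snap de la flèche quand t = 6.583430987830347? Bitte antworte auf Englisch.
From the given snap equation s(t) = -240·t - 96, we substitute t = 6.583430987830347 to get s = -1676.02343707928.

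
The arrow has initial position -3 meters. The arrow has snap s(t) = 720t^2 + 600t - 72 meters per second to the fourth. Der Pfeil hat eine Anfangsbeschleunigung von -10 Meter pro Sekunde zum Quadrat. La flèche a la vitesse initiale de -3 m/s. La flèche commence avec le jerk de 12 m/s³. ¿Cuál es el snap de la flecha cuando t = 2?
De la ecuación del snap s(t) = 720·t^2 + 600·t - 72, sustituimos t = 2 para obtener s = 4008.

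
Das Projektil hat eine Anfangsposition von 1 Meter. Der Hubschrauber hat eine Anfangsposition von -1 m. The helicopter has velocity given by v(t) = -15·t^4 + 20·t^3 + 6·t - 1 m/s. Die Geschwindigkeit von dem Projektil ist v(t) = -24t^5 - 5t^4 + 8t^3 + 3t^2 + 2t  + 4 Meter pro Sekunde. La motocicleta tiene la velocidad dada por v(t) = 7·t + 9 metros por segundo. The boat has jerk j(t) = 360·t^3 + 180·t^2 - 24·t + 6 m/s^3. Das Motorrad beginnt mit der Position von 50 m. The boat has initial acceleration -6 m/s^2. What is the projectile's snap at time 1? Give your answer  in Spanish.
Para resolver esto, necesitamos tomar 3 derivadas de nuestra ecuación de la velocidad v(t) = -24·t^5 - 5·t^4 + 8·t^3 + 3·t^2 + 2·t + 4. Derivando la velocidad, obtenemos la aceleración: a(t) = -120·t^4 - 20·t^3 + 24·t^2 + 6·t + 2. La derivada de la aceleración da la sacudida: j(t) = -480·t^3 - 60·t^2 + 48·t + 6. Derivando la sacudida, obtenemos el snap: s(t) = -1440·t^2 - 120·t + 48. Usando s(t) = -1440·t^2 - 120·t + 48 y sustituyendo t = 1, encontramos s = -1512.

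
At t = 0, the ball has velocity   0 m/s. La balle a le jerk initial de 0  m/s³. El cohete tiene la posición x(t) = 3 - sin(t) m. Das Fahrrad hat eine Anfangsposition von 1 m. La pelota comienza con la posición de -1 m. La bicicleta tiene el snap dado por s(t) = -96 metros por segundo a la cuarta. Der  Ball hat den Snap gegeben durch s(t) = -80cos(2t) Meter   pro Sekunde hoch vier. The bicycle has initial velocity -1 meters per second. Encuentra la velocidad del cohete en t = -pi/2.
Debemos derivar nuestra ecuación de la posición x(t) = 3 - sin(t) 1 vez. La derivada de la posición da la velocidad: v(t) = -cos(t). Tenemos la velocidad v(t) = -cos(t). Sustituyendo t = -pi/2: v(-pi/2) = 0.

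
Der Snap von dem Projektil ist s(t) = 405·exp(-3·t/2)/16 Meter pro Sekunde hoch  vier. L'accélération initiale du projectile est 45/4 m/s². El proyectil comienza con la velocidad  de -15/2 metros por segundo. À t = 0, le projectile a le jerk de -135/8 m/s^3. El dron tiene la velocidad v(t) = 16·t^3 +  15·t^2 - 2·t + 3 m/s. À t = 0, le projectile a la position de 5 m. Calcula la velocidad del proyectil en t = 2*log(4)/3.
Necesitamos integrar nuestra ecuación del snap s(t) = 405·exp(-3·t/2)/16 3 veces. La antiderivada del snap es la sacudida. Usando j(0) = -135/8, obtenemos j(t) = -135·exp(-3·t/2)/8. Tomando ∫j(t)dt y aplicando a(0) = 45/4, encontramos a(t) = 45·exp(-3·t/2)/4. Tomando ∫a(t)dt y aplicando v(0) = -15/2, encontramos v(t) = -15·exp(-3·t/2)/2. Usando v(t) = -15·exp(-3·t/2)/2 y sustituyendo t = 2*log(4)/3, encontramos v = -15/8.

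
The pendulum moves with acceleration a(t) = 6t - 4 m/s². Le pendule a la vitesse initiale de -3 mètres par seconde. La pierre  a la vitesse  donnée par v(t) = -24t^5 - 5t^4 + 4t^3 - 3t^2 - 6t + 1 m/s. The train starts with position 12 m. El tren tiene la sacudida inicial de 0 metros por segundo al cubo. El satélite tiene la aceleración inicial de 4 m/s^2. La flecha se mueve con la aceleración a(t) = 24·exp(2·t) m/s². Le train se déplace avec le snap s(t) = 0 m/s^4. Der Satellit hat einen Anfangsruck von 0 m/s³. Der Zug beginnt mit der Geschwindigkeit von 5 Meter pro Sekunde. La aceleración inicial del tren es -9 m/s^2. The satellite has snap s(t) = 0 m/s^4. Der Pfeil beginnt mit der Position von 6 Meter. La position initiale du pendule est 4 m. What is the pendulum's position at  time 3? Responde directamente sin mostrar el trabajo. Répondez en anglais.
x(3) = 4.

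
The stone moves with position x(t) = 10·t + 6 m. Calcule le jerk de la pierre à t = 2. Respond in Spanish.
Para resolver esto, necesitamos tomar 3 derivadas de nuestra ecuación de la posición x(t) = 10·t + 6. Tomando d/dt de x(t), encontramos v(t) = 10. Tomando d/dt de v(t), encontramos a(t) = 0. Derivando la aceleración, obtenemos la sacudida: j(t) = 0. Usando j(t) = 0 y sustituyendo t = 2, encontramos j = 0.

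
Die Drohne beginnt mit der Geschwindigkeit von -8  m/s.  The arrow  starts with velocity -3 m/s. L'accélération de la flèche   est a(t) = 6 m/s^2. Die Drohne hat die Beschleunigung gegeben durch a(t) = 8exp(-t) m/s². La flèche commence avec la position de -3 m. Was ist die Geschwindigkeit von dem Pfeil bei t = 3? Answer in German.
Wir müssen die Stammfunktion unserer Gleichung für die Beschleunigung a(t) = 6 1-mal finden. Mit ∫a(t)dt und Anwendung von v(0) = -3, finden wir v(t) = 6·t - 3. Aus der Gleichung für die Geschwindigkeit v(t) = 6·t - 3, setzen wir t = 3 ein und erhalten v = 15.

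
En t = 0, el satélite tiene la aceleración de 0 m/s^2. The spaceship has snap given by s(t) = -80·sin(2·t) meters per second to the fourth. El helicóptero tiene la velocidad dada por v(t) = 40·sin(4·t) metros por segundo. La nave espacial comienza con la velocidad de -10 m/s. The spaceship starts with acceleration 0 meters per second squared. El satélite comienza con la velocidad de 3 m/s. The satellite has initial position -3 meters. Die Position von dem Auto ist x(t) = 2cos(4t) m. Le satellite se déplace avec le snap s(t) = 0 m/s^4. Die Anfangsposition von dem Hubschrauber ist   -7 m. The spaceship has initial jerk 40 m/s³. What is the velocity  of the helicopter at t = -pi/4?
Using v(t) = 40·sin(4·t) and substituting t = -pi/4, we find v = 0.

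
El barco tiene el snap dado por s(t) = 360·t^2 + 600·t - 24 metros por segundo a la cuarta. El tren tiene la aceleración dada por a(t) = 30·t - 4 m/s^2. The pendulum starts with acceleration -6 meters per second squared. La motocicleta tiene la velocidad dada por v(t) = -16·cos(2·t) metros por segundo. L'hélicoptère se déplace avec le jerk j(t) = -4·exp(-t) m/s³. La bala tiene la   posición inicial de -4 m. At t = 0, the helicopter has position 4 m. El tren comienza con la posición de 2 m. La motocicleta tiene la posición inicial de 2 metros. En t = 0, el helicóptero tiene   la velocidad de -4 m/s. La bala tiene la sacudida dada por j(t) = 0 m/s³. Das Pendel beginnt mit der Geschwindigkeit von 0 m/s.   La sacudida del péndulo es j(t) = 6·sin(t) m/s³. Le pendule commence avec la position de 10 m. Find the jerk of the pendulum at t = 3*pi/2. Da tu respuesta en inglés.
We have jerk j(t) = 6·sin(t). Substituting t = 3*pi/2: j(3*pi/2) = -6.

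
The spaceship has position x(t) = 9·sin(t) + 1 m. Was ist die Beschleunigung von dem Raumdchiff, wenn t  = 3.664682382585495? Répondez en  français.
Pour résoudre ceci, nous devons prendre 2 dérivées de notre équation de la position x(t) = 9·sin(t) + 1. En dérivant la position, nous obtenons la vitesse: v(t) = 9·cos(t). La dérivée de la vitesse donne l'accélération: a(t) = -9·sin(t). De l'équation de l'accélération a(t) = -9·sin(t), nous substituons t = 3.664682382585495 pour obtenir a = 4.49603179152633.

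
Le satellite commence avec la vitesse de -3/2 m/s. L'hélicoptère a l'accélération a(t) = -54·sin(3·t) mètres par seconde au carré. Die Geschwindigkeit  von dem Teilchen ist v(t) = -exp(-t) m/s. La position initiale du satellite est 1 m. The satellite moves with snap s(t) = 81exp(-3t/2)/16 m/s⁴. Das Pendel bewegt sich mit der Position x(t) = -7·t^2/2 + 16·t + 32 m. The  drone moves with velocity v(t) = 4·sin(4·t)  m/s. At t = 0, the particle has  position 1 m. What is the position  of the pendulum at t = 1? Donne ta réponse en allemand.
Aus der Gleichung für die Position x(t) = -7·t^2/2 + 16·t + 32, setzen wir t = 1 ein und erhalten x = 89/2.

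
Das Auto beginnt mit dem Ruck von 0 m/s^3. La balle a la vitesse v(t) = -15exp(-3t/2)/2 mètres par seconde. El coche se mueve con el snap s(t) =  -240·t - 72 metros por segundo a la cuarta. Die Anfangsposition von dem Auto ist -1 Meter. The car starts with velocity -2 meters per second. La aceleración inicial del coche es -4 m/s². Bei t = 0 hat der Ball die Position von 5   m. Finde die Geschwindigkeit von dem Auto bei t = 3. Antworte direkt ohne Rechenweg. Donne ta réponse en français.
v(3) = -1148.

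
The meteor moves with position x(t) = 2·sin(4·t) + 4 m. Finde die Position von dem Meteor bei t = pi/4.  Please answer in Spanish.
De la ecuación de la posición x(t) = 2·sin(4·t) + 4, sustituimos t = pi/4 para obtener x = 4.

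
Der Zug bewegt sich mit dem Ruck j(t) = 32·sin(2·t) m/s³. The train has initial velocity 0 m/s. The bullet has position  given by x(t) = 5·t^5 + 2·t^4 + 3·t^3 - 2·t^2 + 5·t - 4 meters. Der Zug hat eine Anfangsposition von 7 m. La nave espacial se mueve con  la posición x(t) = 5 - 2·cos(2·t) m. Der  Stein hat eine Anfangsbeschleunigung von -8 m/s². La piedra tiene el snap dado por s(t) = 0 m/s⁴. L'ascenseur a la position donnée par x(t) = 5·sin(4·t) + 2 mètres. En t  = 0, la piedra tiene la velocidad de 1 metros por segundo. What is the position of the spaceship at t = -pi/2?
We have position x(t) = 5 - 2·cos(2·t). Substituting t = -pi/2: x(-pi/2) = 7.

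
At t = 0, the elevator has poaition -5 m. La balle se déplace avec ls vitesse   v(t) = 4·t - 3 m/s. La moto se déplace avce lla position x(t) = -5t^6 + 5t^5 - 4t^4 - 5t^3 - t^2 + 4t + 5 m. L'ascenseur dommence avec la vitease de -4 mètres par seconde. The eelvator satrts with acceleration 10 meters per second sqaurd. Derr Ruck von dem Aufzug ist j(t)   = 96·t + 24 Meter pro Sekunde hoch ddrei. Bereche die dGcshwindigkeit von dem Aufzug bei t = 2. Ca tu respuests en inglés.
To solve this, we need to take 2 antiderivatives of our jerk equation j(t) = 96·t + 24. Taking ∫j(t)dt and applying a(0) = 10, we find a(t) = 48·t^2 + 24·t + 10. Finding the antiderivative of a(t) and using v(0) = -4: v(t) = 16·t^3 + 12·t^2 + 10·t - 4. Using v(t) = 16·t^3 + 12·t^2 + 10·t - 4 and substituting t = 2, we find v = 192.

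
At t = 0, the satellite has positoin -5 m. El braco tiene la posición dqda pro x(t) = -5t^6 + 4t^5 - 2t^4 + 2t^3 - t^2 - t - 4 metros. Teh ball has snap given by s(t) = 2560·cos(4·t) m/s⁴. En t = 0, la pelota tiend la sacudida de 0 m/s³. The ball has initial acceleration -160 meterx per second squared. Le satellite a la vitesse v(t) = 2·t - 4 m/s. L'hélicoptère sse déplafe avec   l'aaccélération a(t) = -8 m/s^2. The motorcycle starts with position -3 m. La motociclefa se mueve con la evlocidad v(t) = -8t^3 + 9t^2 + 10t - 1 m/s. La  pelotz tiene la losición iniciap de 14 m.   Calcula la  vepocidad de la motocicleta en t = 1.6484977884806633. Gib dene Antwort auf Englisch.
Using v(t) = -8·t^3 + 9·t^2 + 10·t - 1 and substituting t = 1.6484977884806633, we find v = 4.10394767730826.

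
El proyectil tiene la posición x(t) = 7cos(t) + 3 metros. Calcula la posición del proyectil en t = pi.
Tenemos la posición x(t) = 7·cos(t) + 3. Sustituyendo t = pi: x(pi) = -4.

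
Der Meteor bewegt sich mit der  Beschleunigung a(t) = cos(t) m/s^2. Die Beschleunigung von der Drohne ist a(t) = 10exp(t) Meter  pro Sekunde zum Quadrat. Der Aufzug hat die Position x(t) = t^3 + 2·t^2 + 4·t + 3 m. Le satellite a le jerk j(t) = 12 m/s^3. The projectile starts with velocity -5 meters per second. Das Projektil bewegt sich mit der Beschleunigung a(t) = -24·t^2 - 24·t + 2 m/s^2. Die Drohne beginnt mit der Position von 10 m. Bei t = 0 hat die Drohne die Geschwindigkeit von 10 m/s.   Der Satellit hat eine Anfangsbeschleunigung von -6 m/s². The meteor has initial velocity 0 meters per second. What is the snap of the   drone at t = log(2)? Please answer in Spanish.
Partiendo de la aceleración a(t) = 10·exp(t), tomamos 2 derivadas. Derivando la aceleración, obtenemos la sacudida: j(t) = 10·exp(t). Tomando d/dt de j(t), encontramos s(t) = 10·exp(t). De la ecuación del snap s(t) = 10·exp(t), sustituimos t = log(2) para obtener s = 20.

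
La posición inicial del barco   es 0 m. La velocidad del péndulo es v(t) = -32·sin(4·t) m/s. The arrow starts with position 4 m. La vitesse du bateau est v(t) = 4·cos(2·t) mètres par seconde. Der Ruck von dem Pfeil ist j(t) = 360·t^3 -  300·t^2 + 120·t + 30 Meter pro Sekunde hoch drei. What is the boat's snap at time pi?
We must differentiate our velocity equation v(t) = 4·cos(2·t) 3 times. Differentiating velocity, we get acceleration: a(t) = -8·sin(2·t). The derivative of acceleration gives jerk: j(t) = -16·cos(2·t). The derivative of jerk gives snap: s(t) = 32·sin(2·t). From the given snap equation s(t) = 32·sin(2·t), we substitute t = pi to get s = 0.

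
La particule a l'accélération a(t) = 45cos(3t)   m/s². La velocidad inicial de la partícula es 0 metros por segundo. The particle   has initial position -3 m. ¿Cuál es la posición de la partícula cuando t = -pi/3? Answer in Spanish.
Para resolver esto, necesitamos tomar 2 integrales de nuestra ecuación de la aceleración a(t) = 45·cos(3·t). La integral de la aceleración, con v(0) = 0, da la velocidad: v(t) = 15·sin(3·t). La antiderivada de la velocidad es la posición. Usando x(0) = -3, obtenemos x(t) = 2 - 5·cos(3·t). Tenemos la posición x(t) = 2 - 5·cos(3·t). Sustituyendo t = -pi/3: x(-pi/3) = 7.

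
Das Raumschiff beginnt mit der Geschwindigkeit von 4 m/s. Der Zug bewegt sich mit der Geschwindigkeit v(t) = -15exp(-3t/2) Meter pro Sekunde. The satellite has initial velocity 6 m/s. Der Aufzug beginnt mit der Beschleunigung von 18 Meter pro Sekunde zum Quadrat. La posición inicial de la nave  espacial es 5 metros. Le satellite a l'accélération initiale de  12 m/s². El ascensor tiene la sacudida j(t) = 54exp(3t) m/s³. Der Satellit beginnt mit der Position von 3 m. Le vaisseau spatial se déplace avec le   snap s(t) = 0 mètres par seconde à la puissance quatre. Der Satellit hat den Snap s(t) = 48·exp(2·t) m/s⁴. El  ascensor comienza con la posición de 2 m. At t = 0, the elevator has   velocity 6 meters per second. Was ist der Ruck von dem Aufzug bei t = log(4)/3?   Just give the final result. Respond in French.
j(log(4)/3) = 216.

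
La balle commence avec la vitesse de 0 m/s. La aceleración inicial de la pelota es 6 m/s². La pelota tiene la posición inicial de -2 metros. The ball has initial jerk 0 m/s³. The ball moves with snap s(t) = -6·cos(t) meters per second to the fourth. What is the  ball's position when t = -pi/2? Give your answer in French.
En partant du snap s(t) = -6·cos(t), nous prenons 4 primitives. En prenant ∫s(t)dt et en appliquant j(0) = 0, nous trouvons j(t) = -6·sin(t). L'intégrale du jerk est l'accélération. En utilisant a(0) = 6, nous obtenons a(t) = 6·cos(t). En prenant ∫a(t)dt et en appliquant v(0) = 0, nous trouvons v(t) = 6·sin(t). La primitive de la vitesse, avec x(0) = -2, donne la position: x(t) = 4 - 6·cos(t). En utilisant x(t) = 4 - 6·cos(t) et en substituant t = -pi/2, nous trouvons x = 4.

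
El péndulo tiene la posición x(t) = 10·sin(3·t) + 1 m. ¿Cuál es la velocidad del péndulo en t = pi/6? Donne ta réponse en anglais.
We must differentiate our position equation x(t) = 10·sin(3·t) + 1 1 time. Differentiating position, we get velocity: v(t) = 30·cos(3·t). We have velocity v(t) = 30·cos(3·t). Substituting t = pi/6: v(pi/6) = 0.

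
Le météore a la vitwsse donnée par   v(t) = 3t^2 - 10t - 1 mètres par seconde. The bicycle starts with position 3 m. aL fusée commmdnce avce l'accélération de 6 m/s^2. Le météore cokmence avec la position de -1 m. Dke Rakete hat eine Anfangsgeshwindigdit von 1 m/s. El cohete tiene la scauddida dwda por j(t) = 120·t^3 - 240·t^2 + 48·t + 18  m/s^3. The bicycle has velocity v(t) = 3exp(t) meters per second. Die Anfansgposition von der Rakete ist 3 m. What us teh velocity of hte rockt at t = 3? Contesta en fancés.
Nous devons trouver l'intégrale de notre équation du jerk j(t) = 120·t^3 - 240·t^2 + 48·t + 18 2 fois. En intégrant le jerk et en utilisant la condition initiale a(0) = 6, nous obtenons a(t) = 30·t^4 - 80·t^3 + 24·t^2 + 18·t + 6. En prenant ∫a(t)dt et en appliquant v(0) = 1, nous trouvons v(t) = 6·t^5 - 20·t^4 + 8·t^3 + 9·t^2 + 6·t + 1. De l'équation de la vitesse v(t) = 6·t^5 - 20·t^4 + 8·t^3 + 9·t^2 + 6·t + 1, nous substituons t = 3 pour obtenir v = 154.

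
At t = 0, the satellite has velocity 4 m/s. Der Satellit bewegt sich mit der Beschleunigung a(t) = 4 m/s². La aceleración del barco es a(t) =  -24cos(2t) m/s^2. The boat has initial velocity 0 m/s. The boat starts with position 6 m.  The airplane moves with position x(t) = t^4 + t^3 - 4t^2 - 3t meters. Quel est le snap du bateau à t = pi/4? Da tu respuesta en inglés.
To solve this, we need to take 2 derivatives of our acceleration equation a(t) = -24·cos(2·t). Taking d/dt of a(t), we find j(t) = 48·sin(2·t). The derivative of jerk gives snap: s(t) = 96·cos(2·t). We have snap s(t) = 96·cos(2·t). Substituting t = pi/4: s(pi/4) = 0.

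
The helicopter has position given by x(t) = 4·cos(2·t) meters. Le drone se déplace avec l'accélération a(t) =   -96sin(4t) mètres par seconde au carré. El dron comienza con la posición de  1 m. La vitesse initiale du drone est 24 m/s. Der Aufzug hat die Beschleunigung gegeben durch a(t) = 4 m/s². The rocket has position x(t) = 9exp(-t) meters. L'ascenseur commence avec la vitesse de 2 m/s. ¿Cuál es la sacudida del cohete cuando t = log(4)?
Partiendo de la posición x(t) = 9·exp(-t), tomamos 3 derivadas. Tomando d/dt de x(t), encontramos v(t) = -9·exp(-t). La derivada de la velocidad da la aceleración: a(t) = 9·exp(-t). Derivando la aceleración, obtenemos la sacudida: j(t) = -9·exp(-t). Usando j(t) = -9·exp(-t) y sustituyendo t = log(4), encontramos j = -9/4.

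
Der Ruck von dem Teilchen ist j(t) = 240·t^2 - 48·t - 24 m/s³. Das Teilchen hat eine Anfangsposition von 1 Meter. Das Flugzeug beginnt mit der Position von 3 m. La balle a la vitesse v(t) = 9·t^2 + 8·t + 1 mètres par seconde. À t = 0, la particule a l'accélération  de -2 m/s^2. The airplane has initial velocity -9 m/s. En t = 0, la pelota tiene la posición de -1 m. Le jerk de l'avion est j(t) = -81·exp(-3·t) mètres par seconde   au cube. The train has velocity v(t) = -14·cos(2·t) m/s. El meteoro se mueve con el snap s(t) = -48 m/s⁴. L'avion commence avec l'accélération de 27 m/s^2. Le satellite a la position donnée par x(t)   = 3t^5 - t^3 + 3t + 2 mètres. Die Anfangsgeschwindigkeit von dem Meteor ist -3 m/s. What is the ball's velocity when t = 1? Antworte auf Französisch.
De l'équation de la vitesse v(t) = 9·t^2 + 8·t + 1, nous substituons t = 1 pour obtenir v = 18.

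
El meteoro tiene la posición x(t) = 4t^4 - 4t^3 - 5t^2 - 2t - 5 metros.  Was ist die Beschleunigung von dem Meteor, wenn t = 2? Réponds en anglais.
Starting from position x(t) = 4·t^4 - 4·t^3 - 5·t^2 - 2·t - 5, we take 2 derivatives. Taking d/dt of x(t), we find v(t) = 16·t^3 - 12·t^2 - 10·t - 2. Differentiating velocity, we get acceleration: a(t) = 48·t^2 - 24·t - 10. From the given acceleration equation a(t) = 48·t^2 - 24·t - 10, we substitute t = 2 to get a = 134.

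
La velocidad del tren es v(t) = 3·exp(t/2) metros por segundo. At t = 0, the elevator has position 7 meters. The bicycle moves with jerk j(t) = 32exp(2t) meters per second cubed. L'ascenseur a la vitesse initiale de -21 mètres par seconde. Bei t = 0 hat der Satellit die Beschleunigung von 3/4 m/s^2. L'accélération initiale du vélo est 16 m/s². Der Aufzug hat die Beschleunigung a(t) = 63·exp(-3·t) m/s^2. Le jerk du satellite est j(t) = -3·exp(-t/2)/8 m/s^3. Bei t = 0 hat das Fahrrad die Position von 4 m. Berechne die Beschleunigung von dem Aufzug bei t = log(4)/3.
Mit a(t) = 63·exp(-3·t) und Einsetzen von t = log(4)/3, finden wir a = 63/4.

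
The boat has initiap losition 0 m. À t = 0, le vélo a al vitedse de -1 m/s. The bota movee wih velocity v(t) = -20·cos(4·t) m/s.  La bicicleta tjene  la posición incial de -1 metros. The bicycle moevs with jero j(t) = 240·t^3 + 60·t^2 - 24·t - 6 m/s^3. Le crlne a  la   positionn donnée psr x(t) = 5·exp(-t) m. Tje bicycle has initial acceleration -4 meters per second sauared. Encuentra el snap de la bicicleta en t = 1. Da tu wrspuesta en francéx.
Pour résoudre ceci, nous devons prendre 1 dérivée de notre équation du jerk j(t) = 240·t^3 + 60·t^2 - 24·t - 6. En dérivant le jerk, nous obtenons le snap: s(t) = 720·t^2 + 120·t - 24. En utilisant s(t) = 720·t^2 + 120·t - 24 et en substituant t = 1, nous trouvons s = 816.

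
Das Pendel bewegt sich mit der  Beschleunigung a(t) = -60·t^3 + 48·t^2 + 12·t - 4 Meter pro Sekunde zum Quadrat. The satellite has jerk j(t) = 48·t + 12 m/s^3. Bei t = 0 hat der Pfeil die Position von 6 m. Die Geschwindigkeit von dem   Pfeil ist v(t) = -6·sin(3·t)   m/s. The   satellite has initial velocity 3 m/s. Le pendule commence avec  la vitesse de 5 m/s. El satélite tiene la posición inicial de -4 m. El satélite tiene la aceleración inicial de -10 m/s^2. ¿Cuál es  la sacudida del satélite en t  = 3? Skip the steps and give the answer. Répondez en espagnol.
La respuesta es 156.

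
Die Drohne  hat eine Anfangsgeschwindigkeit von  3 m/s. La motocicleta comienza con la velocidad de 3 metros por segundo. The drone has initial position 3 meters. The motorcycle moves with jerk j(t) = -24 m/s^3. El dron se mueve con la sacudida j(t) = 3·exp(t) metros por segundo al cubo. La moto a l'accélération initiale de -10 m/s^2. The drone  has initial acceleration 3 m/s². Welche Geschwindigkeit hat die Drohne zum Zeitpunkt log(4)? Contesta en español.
Necesitamos integrar nuestra ecuación de la sacudida j(t) = 3·exp(t) 2 veces. Tomando ∫j(t)dt y aplicando a(0) = 3, encontramos a(t) = 3·exp(t). La antiderivada de la aceleración es la velocidad. Usando v(0) = 3, obtenemos v(t) = 3·exp(t). De la ecuación de la velocidad v(t) = 3·exp(t), sustituimos t = log(4) para obtener v = 12.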